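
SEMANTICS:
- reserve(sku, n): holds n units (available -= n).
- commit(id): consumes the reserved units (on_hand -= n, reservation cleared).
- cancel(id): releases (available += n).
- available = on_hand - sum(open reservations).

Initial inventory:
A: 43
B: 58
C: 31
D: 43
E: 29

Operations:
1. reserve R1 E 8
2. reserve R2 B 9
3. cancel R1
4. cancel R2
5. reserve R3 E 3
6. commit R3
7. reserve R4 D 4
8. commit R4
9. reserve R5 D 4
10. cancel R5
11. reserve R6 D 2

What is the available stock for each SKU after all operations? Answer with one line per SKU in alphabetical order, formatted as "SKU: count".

Answer: A: 43
B: 58
C: 31
D: 37
E: 26

Derivation:
Step 1: reserve R1 E 8 -> on_hand[A=43 B=58 C=31 D=43 E=29] avail[A=43 B=58 C=31 D=43 E=21] open={R1}
Step 2: reserve R2 B 9 -> on_hand[A=43 B=58 C=31 D=43 E=29] avail[A=43 B=49 C=31 D=43 E=21] open={R1,R2}
Step 3: cancel R1 -> on_hand[A=43 B=58 C=31 D=43 E=29] avail[A=43 B=49 C=31 D=43 E=29] open={R2}
Step 4: cancel R2 -> on_hand[A=43 B=58 C=31 D=43 E=29] avail[A=43 B=58 C=31 D=43 E=29] open={}
Step 5: reserve R3 E 3 -> on_hand[A=43 B=58 C=31 D=43 E=29] avail[A=43 B=58 C=31 D=43 E=26] open={R3}
Step 6: commit R3 -> on_hand[A=43 B=58 C=31 D=43 E=26] avail[A=43 B=58 C=31 D=43 E=26] open={}
Step 7: reserve R4 D 4 -> on_hand[A=43 B=58 C=31 D=43 E=26] avail[A=43 B=58 C=31 D=39 E=26] open={R4}
Step 8: commit R4 -> on_hand[A=43 B=58 C=31 D=39 E=26] avail[A=43 B=58 C=31 D=39 E=26] open={}
Step 9: reserve R5 D 4 -> on_hand[A=43 B=58 C=31 D=39 E=26] avail[A=43 B=58 C=31 D=35 E=26] open={R5}
Step 10: cancel R5 -> on_hand[A=43 B=58 C=31 D=39 E=26] avail[A=43 B=58 C=31 D=39 E=26] open={}
Step 11: reserve R6 D 2 -> on_hand[A=43 B=58 C=31 D=39 E=26] avail[A=43 B=58 C=31 D=37 E=26] open={R6}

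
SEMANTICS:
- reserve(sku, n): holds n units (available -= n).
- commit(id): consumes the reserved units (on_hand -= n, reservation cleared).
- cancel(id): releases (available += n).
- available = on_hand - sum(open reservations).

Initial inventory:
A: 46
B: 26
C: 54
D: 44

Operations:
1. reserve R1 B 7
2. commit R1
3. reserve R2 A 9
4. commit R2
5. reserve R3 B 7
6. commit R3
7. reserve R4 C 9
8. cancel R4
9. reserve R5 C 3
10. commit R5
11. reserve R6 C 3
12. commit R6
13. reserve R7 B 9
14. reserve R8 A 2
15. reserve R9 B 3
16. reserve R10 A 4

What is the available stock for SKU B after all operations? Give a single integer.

Answer: 0

Derivation:
Step 1: reserve R1 B 7 -> on_hand[A=46 B=26 C=54 D=44] avail[A=46 B=19 C=54 D=44] open={R1}
Step 2: commit R1 -> on_hand[A=46 B=19 C=54 D=44] avail[A=46 B=19 C=54 D=44] open={}
Step 3: reserve R2 A 9 -> on_hand[A=46 B=19 C=54 D=44] avail[A=37 B=19 C=54 D=44] open={R2}
Step 4: commit R2 -> on_hand[A=37 B=19 C=54 D=44] avail[A=37 B=19 C=54 D=44] open={}
Step 5: reserve R3 B 7 -> on_hand[A=37 B=19 C=54 D=44] avail[A=37 B=12 C=54 D=44] open={R3}
Step 6: commit R3 -> on_hand[A=37 B=12 C=54 D=44] avail[A=37 B=12 C=54 D=44] open={}
Step 7: reserve R4 C 9 -> on_hand[A=37 B=12 C=54 D=44] avail[A=37 B=12 C=45 D=44] open={R4}
Step 8: cancel R4 -> on_hand[A=37 B=12 C=54 D=44] avail[A=37 B=12 C=54 D=44] open={}
Step 9: reserve R5 C 3 -> on_hand[A=37 B=12 C=54 D=44] avail[A=37 B=12 C=51 D=44] open={R5}
Step 10: commit R5 -> on_hand[A=37 B=12 C=51 D=44] avail[A=37 B=12 C=51 D=44] open={}
Step 11: reserve R6 C 3 -> on_hand[A=37 B=12 C=51 D=44] avail[A=37 B=12 C=48 D=44] open={R6}
Step 12: commit R6 -> on_hand[A=37 B=12 C=48 D=44] avail[A=37 B=12 C=48 D=44] open={}
Step 13: reserve R7 B 9 -> on_hand[A=37 B=12 C=48 D=44] avail[A=37 B=3 C=48 D=44] open={R7}
Step 14: reserve R8 A 2 -> on_hand[A=37 B=12 C=48 D=44] avail[A=35 B=3 C=48 D=44] open={R7,R8}
Step 15: reserve R9 B 3 -> on_hand[A=37 B=12 C=48 D=44] avail[A=35 B=0 C=48 D=44] open={R7,R8,R9}
Step 16: reserve R10 A 4 -> on_hand[A=37 B=12 C=48 D=44] avail[A=31 B=0 C=48 D=44] open={R10,R7,R8,R9}
Final available[B] = 0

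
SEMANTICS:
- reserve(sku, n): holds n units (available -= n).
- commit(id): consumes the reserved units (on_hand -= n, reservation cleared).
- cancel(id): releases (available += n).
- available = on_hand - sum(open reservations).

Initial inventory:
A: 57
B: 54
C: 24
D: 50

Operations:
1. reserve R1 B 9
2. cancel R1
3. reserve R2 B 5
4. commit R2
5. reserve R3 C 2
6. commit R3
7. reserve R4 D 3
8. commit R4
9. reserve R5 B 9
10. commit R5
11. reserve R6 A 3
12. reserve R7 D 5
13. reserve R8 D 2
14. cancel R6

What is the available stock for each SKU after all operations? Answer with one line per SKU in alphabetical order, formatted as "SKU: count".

Answer: A: 57
B: 40
C: 22
D: 40

Derivation:
Step 1: reserve R1 B 9 -> on_hand[A=57 B=54 C=24 D=50] avail[A=57 B=45 C=24 D=50] open={R1}
Step 2: cancel R1 -> on_hand[A=57 B=54 C=24 D=50] avail[A=57 B=54 C=24 D=50] open={}
Step 3: reserve R2 B 5 -> on_hand[A=57 B=54 C=24 D=50] avail[A=57 B=49 C=24 D=50] open={R2}
Step 4: commit R2 -> on_hand[A=57 B=49 C=24 D=50] avail[A=57 B=49 C=24 D=50] open={}
Step 5: reserve R3 C 2 -> on_hand[A=57 B=49 C=24 D=50] avail[A=57 B=49 C=22 D=50] open={R3}
Step 6: commit R3 -> on_hand[A=57 B=49 C=22 D=50] avail[A=57 B=49 C=22 D=50] open={}
Step 7: reserve R4 D 3 -> on_hand[A=57 B=49 C=22 D=50] avail[A=57 B=49 C=22 D=47] open={R4}
Step 8: commit R4 -> on_hand[A=57 B=49 C=22 D=47] avail[A=57 B=49 C=22 D=47] open={}
Step 9: reserve R5 B 9 -> on_hand[A=57 B=49 C=22 D=47] avail[A=57 B=40 C=22 D=47] open={R5}
Step 10: commit R5 -> on_hand[A=57 B=40 C=22 D=47] avail[A=57 B=40 C=22 D=47] open={}
Step 11: reserve R6 A 3 -> on_hand[A=57 B=40 C=22 D=47] avail[A=54 B=40 C=22 D=47] open={R6}
Step 12: reserve R7 D 5 -> on_hand[A=57 B=40 C=22 D=47] avail[A=54 B=40 C=22 D=42] open={R6,R7}
Step 13: reserve R8 D 2 -> on_hand[A=57 B=40 C=22 D=47] avail[A=54 B=40 C=22 D=40] open={R6,R7,R8}
Step 14: cancel R6 -> on_hand[A=57 B=40 C=22 D=47] avail[A=57 B=40 C=22 D=40] open={R7,R8}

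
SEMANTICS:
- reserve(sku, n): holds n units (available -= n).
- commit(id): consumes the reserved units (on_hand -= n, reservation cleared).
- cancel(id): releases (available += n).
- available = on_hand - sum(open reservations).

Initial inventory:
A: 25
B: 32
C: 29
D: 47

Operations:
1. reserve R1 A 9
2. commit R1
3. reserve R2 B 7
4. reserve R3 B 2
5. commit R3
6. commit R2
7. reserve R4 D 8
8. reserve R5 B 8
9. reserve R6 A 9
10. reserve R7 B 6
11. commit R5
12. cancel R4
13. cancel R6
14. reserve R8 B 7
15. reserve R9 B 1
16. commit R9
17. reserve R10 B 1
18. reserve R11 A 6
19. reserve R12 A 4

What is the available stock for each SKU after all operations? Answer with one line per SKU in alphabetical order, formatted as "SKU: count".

Answer: A: 6
B: 0
C: 29
D: 47

Derivation:
Step 1: reserve R1 A 9 -> on_hand[A=25 B=32 C=29 D=47] avail[A=16 B=32 C=29 D=47] open={R1}
Step 2: commit R1 -> on_hand[A=16 B=32 C=29 D=47] avail[A=16 B=32 C=29 D=47] open={}
Step 3: reserve R2 B 7 -> on_hand[A=16 B=32 C=29 D=47] avail[A=16 B=25 C=29 D=47] open={R2}
Step 4: reserve R3 B 2 -> on_hand[A=16 B=32 C=29 D=47] avail[A=16 B=23 C=29 D=47] open={R2,R3}
Step 5: commit R3 -> on_hand[A=16 B=30 C=29 D=47] avail[A=16 B=23 C=29 D=47] open={R2}
Step 6: commit R2 -> on_hand[A=16 B=23 C=29 D=47] avail[A=16 B=23 C=29 D=47] open={}
Step 7: reserve R4 D 8 -> on_hand[A=16 B=23 C=29 D=47] avail[A=16 B=23 C=29 D=39] open={R4}
Step 8: reserve R5 B 8 -> on_hand[A=16 B=23 C=29 D=47] avail[A=16 B=15 C=29 D=39] open={R4,R5}
Step 9: reserve R6 A 9 -> on_hand[A=16 B=23 C=29 D=47] avail[A=7 B=15 C=29 D=39] open={R4,R5,R6}
Step 10: reserve R7 B 6 -> on_hand[A=16 B=23 C=29 D=47] avail[A=7 B=9 C=29 D=39] open={R4,R5,R6,R7}
Step 11: commit R5 -> on_hand[A=16 B=15 C=29 D=47] avail[A=7 B=9 C=29 D=39] open={R4,R6,R7}
Step 12: cancel R4 -> on_hand[A=16 B=15 C=29 D=47] avail[A=7 B=9 C=29 D=47] open={R6,R7}
Step 13: cancel R6 -> on_hand[A=16 B=15 C=29 D=47] avail[A=16 B=9 C=29 D=47] open={R7}
Step 14: reserve R8 B 7 -> on_hand[A=16 B=15 C=29 D=47] avail[A=16 B=2 C=29 D=47] open={R7,R8}
Step 15: reserve R9 B 1 -> on_hand[A=16 B=15 C=29 D=47] avail[A=16 B=1 C=29 D=47] open={R7,R8,R9}
Step 16: commit R9 -> on_hand[A=16 B=14 C=29 D=47] avail[A=16 B=1 C=29 D=47] open={R7,R8}
Step 17: reserve R10 B 1 -> on_hand[A=16 B=14 C=29 D=47] avail[A=16 B=0 C=29 D=47] open={R10,R7,R8}
Step 18: reserve R11 A 6 -> on_hand[A=16 B=14 C=29 D=47] avail[A=10 B=0 C=29 D=47] open={R10,R11,R7,R8}
Step 19: reserve R12 A 4 -> on_hand[A=16 B=14 C=29 D=47] avail[A=6 B=0 C=29 D=47] open={R10,R11,R12,R7,R8}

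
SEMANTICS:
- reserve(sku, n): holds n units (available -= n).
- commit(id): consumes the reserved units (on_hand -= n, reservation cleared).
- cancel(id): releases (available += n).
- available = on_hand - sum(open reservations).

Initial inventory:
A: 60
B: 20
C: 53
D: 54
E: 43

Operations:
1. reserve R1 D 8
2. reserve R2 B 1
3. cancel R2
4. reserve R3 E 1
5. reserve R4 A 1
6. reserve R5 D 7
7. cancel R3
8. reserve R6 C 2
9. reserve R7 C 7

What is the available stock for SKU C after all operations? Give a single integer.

Answer: 44

Derivation:
Step 1: reserve R1 D 8 -> on_hand[A=60 B=20 C=53 D=54 E=43] avail[A=60 B=20 C=53 D=46 E=43] open={R1}
Step 2: reserve R2 B 1 -> on_hand[A=60 B=20 C=53 D=54 E=43] avail[A=60 B=19 C=53 D=46 E=43] open={R1,R2}
Step 3: cancel R2 -> on_hand[A=60 B=20 C=53 D=54 E=43] avail[A=60 B=20 C=53 D=46 E=43] open={R1}
Step 4: reserve R3 E 1 -> on_hand[A=60 B=20 C=53 D=54 E=43] avail[A=60 B=20 C=53 D=46 E=42] open={R1,R3}
Step 5: reserve R4 A 1 -> on_hand[A=60 B=20 C=53 D=54 E=43] avail[A=59 B=20 C=53 D=46 E=42] open={R1,R3,R4}
Step 6: reserve R5 D 7 -> on_hand[A=60 B=20 C=53 D=54 E=43] avail[A=59 B=20 C=53 D=39 E=42] open={R1,R3,R4,R5}
Step 7: cancel R3 -> on_hand[A=60 B=20 C=53 D=54 E=43] avail[A=59 B=20 C=53 D=39 E=43] open={R1,R4,R5}
Step 8: reserve R6 C 2 -> on_hand[A=60 B=20 C=53 D=54 E=43] avail[A=59 B=20 C=51 D=39 E=43] open={R1,R4,R5,R6}
Step 9: reserve R7 C 7 -> on_hand[A=60 B=20 C=53 D=54 E=43] avail[A=59 B=20 C=44 D=39 E=43] open={R1,R4,R5,R6,R7}
Final available[C] = 44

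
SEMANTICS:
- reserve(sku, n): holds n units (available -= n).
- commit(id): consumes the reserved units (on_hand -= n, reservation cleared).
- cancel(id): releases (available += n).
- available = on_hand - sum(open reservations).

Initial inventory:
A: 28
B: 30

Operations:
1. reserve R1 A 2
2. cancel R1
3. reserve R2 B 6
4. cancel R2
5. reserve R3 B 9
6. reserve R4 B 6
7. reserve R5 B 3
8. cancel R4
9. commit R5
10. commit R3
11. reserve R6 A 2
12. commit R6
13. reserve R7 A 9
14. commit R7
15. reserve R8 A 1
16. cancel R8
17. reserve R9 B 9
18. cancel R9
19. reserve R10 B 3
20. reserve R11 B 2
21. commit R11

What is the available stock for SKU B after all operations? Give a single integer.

Answer: 13

Derivation:
Step 1: reserve R1 A 2 -> on_hand[A=28 B=30] avail[A=26 B=30] open={R1}
Step 2: cancel R1 -> on_hand[A=28 B=30] avail[A=28 B=30] open={}
Step 3: reserve R2 B 6 -> on_hand[A=28 B=30] avail[A=28 B=24] open={R2}
Step 4: cancel R2 -> on_hand[A=28 B=30] avail[A=28 B=30] open={}
Step 5: reserve R3 B 9 -> on_hand[A=28 B=30] avail[A=28 B=21] open={R3}
Step 6: reserve R4 B 6 -> on_hand[A=28 B=30] avail[A=28 B=15] open={R3,R4}
Step 7: reserve R5 B 3 -> on_hand[A=28 B=30] avail[A=28 B=12] open={R3,R4,R5}
Step 8: cancel R4 -> on_hand[A=28 B=30] avail[A=28 B=18] open={R3,R5}
Step 9: commit R5 -> on_hand[A=28 B=27] avail[A=28 B=18] open={R3}
Step 10: commit R3 -> on_hand[A=28 B=18] avail[A=28 B=18] open={}
Step 11: reserve R6 A 2 -> on_hand[A=28 B=18] avail[A=26 B=18] open={R6}
Step 12: commit R6 -> on_hand[A=26 B=18] avail[A=26 B=18] open={}
Step 13: reserve R7 A 9 -> on_hand[A=26 B=18] avail[A=17 B=18] open={R7}
Step 14: commit R7 -> on_hand[A=17 B=18] avail[A=17 B=18] open={}
Step 15: reserve R8 A 1 -> on_hand[A=17 B=18] avail[A=16 B=18] open={R8}
Step 16: cancel R8 -> on_hand[A=17 B=18] avail[A=17 B=18] open={}
Step 17: reserve R9 B 9 -> on_hand[A=17 B=18] avail[A=17 B=9] open={R9}
Step 18: cancel R9 -> on_hand[A=17 B=18] avail[A=17 B=18] open={}
Step 19: reserve R10 B 3 -> on_hand[A=17 B=18] avail[A=17 B=15] open={R10}
Step 20: reserve R11 B 2 -> on_hand[A=17 B=18] avail[A=17 B=13] open={R10,R11}
Step 21: commit R11 -> on_hand[A=17 B=16] avail[A=17 B=13] open={R10}
Final available[B] = 13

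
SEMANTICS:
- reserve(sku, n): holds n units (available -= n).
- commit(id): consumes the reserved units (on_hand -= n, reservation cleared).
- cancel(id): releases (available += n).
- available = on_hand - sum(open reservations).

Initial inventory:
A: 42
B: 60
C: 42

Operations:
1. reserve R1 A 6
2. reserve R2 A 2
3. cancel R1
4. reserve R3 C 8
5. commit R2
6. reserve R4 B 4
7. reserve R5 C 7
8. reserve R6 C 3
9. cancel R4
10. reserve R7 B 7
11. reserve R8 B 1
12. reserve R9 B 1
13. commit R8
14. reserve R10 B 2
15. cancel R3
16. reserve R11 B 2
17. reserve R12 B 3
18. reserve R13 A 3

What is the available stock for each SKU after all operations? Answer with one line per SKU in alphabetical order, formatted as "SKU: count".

Step 1: reserve R1 A 6 -> on_hand[A=42 B=60 C=42] avail[A=36 B=60 C=42] open={R1}
Step 2: reserve R2 A 2 -> on_hand[A=42 B=60 C=42] avail[A=34 B=60 C=42] open={R1,R2}
Step 3: cancel R1 -> on_hand[A=42 B=60 C=42] avail[A=40 B=60 C=42] open={R2}
Step 4: reserve R3 C 8 -> on_hand[A=42 B=60 C=42] avail[A=40 B=60 C=34] open={R2,R3}
Step 5: commit R2 -> on_hand[A=40 B=60 C=42] avail[A=40 B=60 C=34] open={R3}
Step 6: reserve R4 B 4 -> on_hand[A=40 B=60 C=42] avail[A=40 B=56 C=34] open={R3,R4}
Step 7: reserve R5 C 7 -> on_hand[A=40 B=60 C=42] avail[A=40 B=56 C=27] open={R3,R4,R5}
Step 8: reserve R6 C 3 -> on_hand[A=40 B=60 C=42] avail[A=40 B=56 C=24] open={R3,R4,R5,R6}
Step 9: cancel R4 -> on_hand[A=40 B=60 C=42] avail[A=40 B=60 C=24] open={R3,R5,R6}
Step 10: reserve R7 B 7 -> on_hand[A=40 B=60 C=42] avail[A=40 B=53 C=24] open={R3,R5,R6,R7}
Step 11: reserve R8 B 1 -> on_hand[A=40 B=60 C=42] avail[A=40 B=52 C=24] open={R3,R5,R6,R7,R8}
Step 12: reserve R9 B 1 -> on_hand[A=40 B=60 C=42] avail[A=40 B=51 C=24] open={R3,R5,R6,R7,R8,R9}
Step 13: commit R8 -> on_hand[A=40 B=59 C=42] avail[A=40 B=51 C=24] open={R3,R5,R6,R7,R9}
Step 14: reserve R10 B 2 -> on_hand[A=40 B=59 C=42] avail[A=40 B=49 C=24] open={R10,R3,R5,R6,R7,R9}
Step 15: cancel R3 -> on_hand[A=40 B=59 C=42] avail[A=40 B=49 C=32] open={R10,R5,R6,R7,R9}
Step 16: reserve R11 B 2 -> on_hand[A=40 B=59 C=42] avail[A=40 B=47 C=32] open={R10,R11,R5,R6,R7,R9}
Step 17: reserve R12 B 3 -> on_hand[A=40 B=59 C=42] avail[A=40 B=44 C=32] open={R10,R11,R12,R5,R6,R7,R9}
Step 18: reserve R13 A 3 -> on_hand[A=40 B=59 C=42] avail[A=37 B=44 C=32] open={R10,R11,R12,R13,R5,R6,R7,R9}

Answer: A: 37
B: 44
C: 32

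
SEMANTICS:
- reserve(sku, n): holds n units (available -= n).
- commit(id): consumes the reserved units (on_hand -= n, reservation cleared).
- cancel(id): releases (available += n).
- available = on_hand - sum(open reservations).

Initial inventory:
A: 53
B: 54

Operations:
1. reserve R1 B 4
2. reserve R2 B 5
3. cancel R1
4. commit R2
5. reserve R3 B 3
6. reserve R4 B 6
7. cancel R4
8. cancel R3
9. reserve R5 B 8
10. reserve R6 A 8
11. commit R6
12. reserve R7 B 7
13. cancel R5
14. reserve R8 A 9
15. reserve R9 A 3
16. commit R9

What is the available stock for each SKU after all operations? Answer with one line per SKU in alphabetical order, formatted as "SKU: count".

Step 1: reserve R1 B 4 -> on_hand[A=53 B=54] avail[A=53 B=50] open={R1}
Step 2: reserve R2 B 5 -> on_hand[A=53 B=54] avail[A=53 B=45] open={R1,R2}
Step 3: cancel R1 -> on_hand[A=53 B=54] avail[A=53 B=49] open={R2}
Step 4: commit R2 -> on_hand[A=53 B=49] avail[A=53 B=49] open={}
Step 5: reserve R3 B 3 -> on_hand[A=53 B=49] avail[A=53 B=46] open={R3}
Step 6: reserve R4 B 6 -> on_hand[A=53 B=49] avail[A=53 B=40] open={R3,R4}
Step 7: cancel R4 -> on_hand[A=53 B=49] avail[A=53 B=46] open={R3}
Step 8: cancel R3 -> on_hand[A=53 B=49] avail[A=53 B=49] open={}
Step 9: reserve R5 B 8 -> on_hand[A=53 B=49] avail[A=53 B=41] open={R5}
Step 10: reserve R6 A 8 -> on_hand[A=53 B=49] avail[A=45 B=41] open={R5,R6}
Step 11: commit R6 -> on_hand[A=45 B=49] avail[A=45 B=41] open={R5}
Step 12: reserve R7 B 7 -> on_hand[A=45 B=49] avail[A=45 B=34] open={R5,R7}
Step 13: cancel R5 -> on_hand[A=45 B=49] avail[A=45 B=42] open={R7}
Step 14: reserve R8 A 9 -> on_hand[A=45 B=49] avail[A=36 B=42] open={R7,R8}
Step 15: reserve R9 A 3 -> on_hand[A=45 B=49] avail[A=33 B=42] open={R7,R8,R9}
Step 16: commit R9 -> on_hand[A=42 B=49] avail[A=33 B=42] open={R7,R8}

Answer: A: 33
B: 42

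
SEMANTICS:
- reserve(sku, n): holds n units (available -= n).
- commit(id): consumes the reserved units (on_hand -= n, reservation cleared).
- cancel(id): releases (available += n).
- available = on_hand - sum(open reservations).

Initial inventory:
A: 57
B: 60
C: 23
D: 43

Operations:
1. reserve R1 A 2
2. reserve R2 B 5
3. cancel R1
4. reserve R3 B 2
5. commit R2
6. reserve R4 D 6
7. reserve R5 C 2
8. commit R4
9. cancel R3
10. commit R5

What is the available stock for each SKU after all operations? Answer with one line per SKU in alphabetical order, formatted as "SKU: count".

Step 1: reserve R1 A 2 -> on_hand[A=57 B=60 C=23 D=43] avail[A=55 B=60 C=23 D=43] open={R1}
Step 2: reserve R2 B 5 -> on_hand[A=57 B=60 C=23 D=43] avail[A=55 B=55 C=23 D=43] open={R1,R2}
Step 3: cancel R1 -> on_hand[A=57 B=60 C=23 D=43] avail[A=57 B=55 C=23 D=43] open={R2}
Step 4: reserve R3 B 2 -> on_hand[A=57 B=60 C=23 D=43] avail[A=57 B=53 C=23 D=43] open={R2,R3}
Step 5: commit R2 -> on_hand[A=57 B=55 C=23 D=43] avail[A=57 B=53 C=23 D=43] open={R3}
Step 6: reserve R4 D 6 -> on_hand[A=57 B=55 C=23 D=43] avail[A=57 B=53 C=23 D=37] open={R3,R4}
Step 7: reserve R5 C 2 -> on_hand[A=57 B=55 C=23 D=43] avail[A=57 B=53 C=21 D=37] open={R3,R4,R5}
Step 8: commit R4 -> on_hand[A=57 B=55 C=23 D=37] avail[A=57 B=53 C=21 D=37] open={R3,R5}
Step 9: cancel R3 -> on_hand[A=57 B=55 C=23 D=37] avail[A=57 B=55 C=21 D=37] open={R5}
Step 10: commit R5 -> on_hand[A=57 B=55 C=21 D=37] avail[A=57 B=55 C=21 D=37] open={}

Answer: A: 57
B: 55
C: 21
D: 37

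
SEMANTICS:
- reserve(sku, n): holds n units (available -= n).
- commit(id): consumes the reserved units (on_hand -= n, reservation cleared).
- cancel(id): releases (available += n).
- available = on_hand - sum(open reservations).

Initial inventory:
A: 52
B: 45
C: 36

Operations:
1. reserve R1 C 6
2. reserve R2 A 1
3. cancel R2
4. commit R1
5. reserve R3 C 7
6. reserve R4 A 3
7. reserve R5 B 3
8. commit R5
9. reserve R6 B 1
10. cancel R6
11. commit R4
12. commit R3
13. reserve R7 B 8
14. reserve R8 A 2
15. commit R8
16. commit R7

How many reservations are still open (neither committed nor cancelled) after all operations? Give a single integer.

Answer: 0

Derivation:
Step 1: reserve R1 C 6 -> on_hand[A=52 B=45 C=36] avail[A=52 B=45 C=30] open={R1}
Step 2: reserve R2 A 1 -> on_hand[A=52 B=45 C=36] avail[A=51 B=45 C=30] open={R1,R2}
Step 3: cancel R2 -> on_hand[A=52 B=45 C=36] avail[A=52 B=45 C=30] open={R1}
Step 4: commit R1 -> on_hand[A=52 B=45 C=30] avail[A=52 B=45 C=30] open={}
Step 5: reserve R3 C 7 -> on_hand[A=52 B=45 C=30] avail[A=52 B=45 C=23] open={R3}
Step 6: reserve R4 A 3 -> on_hand[A=52 B=45 C=30] avail[A=49 B=45 C=23] open={R3,R4}
Step 7: reserve R5 B 3 -> on_hand[A=52 B=45 C=30] avail[A=49 B=42 C=23] open={R3,R4,R5}
Step 8: commit R5 -> on_hand[A=52 B=42 C=30] avail[A=49 B=42 C=23] open={R3,R4}
Step 9: reserve R6 B 1 -> on_hand[A=52 B=42 C=30] avail[A=49 B=41 C=23] open={R3,R4,R6}
Step 10: cancel R6 -> on_hand[A=52 B=42 C=30] avail[A=49 B=42 C=23] open={R3,R4}
Step 11: commit R4 -> on_hand[A=49 B=42 C=30] avail[A=49 B=42 C=23] open={R3}
Step 12: commit R3 -> on_hand[A=49 B=42 C=23] avail[A=49 B=42 C=23] open={}
Step 13: reserve R7 B 8 -> on_hand[A=49 B=42 C=23] avail[A=49 B=34 C=23] open={R7}
Step 14: reserve R8 A 2 -> on_hand[A=49 B=42 C=23] avail[A=47 B=34 C=23] open={R7,R8}
Step 15: commit R8 -> on_hand[A=47 B=42 C=23] avail[A=47 B=34 C=23] open={R7}
Step 16: commit R7 -> on_hand[A=47 B=34 C=23] avail[A=47 B=34 C=23] open={}
Open reservations: [] -> 0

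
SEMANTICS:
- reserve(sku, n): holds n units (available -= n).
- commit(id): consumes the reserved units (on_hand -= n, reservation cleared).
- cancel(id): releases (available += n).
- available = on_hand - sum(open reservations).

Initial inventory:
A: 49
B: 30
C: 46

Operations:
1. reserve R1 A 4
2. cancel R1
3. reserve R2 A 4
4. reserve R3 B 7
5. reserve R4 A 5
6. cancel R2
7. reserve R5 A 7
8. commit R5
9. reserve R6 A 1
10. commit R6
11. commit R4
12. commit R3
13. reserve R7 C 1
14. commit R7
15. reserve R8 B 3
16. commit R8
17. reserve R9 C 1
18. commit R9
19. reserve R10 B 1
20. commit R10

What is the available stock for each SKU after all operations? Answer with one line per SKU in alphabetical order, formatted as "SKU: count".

Step 1: reserve R1 A 4 -> on_hand[A=49 B=30 C=46] avail[A=45 B=30 C=46] open={R1}
Step 2: cancel R1 -> on_hand[A=49 B=30 C=46] avail[A=49 B=30 C=46] open={}
Step 3: reserve R2 A 4 -> on_hand[A=49 B=30 C=46] avail[A=45 B=30 C=46] open={R2}
Step 4: reserve R3 B 7 -> on_hand[A=49 B=30 C=46] avail[A=45 B=23 C=46] open={R2,R3}
Step 5: reserve R4 A 5 -> on_hand[A=49 B=30 C=46] avail[A=40 B=23 C=46] open={R2,R3,R4}
Step 6: cancel R2 -> on_hand[A=49 B=30 C=46] avail[A=44 B=23 C=46] open={R3,R4}
Step 7: reserve R5 A 7 -> on_hand[A=49 B=30 C=46] avail[A=37 B=23 C=46] open={R3,R4,R5}
Step 8: commit R5 -> on_hand[A=42 B=30 C=46] avail[A=37 B=23 C=46] open={R3,R4}
Step 9: reserve R6 A 1 -> on_hand[A=42 B=30 C=46] avail[A=36 B=23 C=46] open={R3,R4,R6}
Step 10: commit R6 -> on_hand[A=41 B=30 C=46] avail[A=36 B=23 C=46] open={R3,R4}
Step 11: commit R4 -> on_hand[A=36 B=30 C=46] avail[A=36 B=23 C=46] open={R3}
Step 12: commit R3 -> on_hand[A=36 B=23 C=46] avail[A=36 B=23 C=46] open={}
Step 13: reserve R7 C 1 -> on_hand[A=36 B=23 C=46] avail[A=36 B=23 C=45] open={R7}
Step 14: commit R7 -> on_hand[A=36 B=23 C=45] avail[A=36 B=23 C=45] open={}
Step 15: reserve R8 B 3 -> on_hand[A=36 B=23 C=45] avail[A=36 B=20 C=45] open={R8}
Step 16: commit R8 -> on_hand[A=36 B=20 C=45] avail[A=36 B=20 C=45] open={}
Step 17: reserve R9 C 1 -> on_hand[A=36 B=20 C=45] avail[A=36 B=20 C=44] open={R9}
Step 18: commit R9 -> on_hand[A=36 B=20 C=44] avail[A=36 B=20 C=44] open={}
Step 19: reserve R10 B 1 -> on_hand[A=36 B=20 C=44] avail[A=36 B=19 C=44] open={R10}
Step 20: commit R10 -> on_hand[A=36 B=19 C=44] avail[A=36 B=19 C=44] open={}

Answer: A: 36
B: 19
C: 44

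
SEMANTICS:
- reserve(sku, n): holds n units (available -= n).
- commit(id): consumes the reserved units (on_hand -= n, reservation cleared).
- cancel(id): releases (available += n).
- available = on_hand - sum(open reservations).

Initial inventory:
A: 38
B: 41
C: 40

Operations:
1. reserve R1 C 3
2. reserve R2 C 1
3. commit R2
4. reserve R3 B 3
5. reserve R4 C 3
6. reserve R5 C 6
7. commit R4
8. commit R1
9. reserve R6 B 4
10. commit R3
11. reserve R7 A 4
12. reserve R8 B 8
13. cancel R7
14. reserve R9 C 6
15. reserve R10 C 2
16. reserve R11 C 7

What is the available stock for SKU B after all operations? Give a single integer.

Answer: 26

Derivation:
Step 1: reserve R1 C 3 -> on_hand[A=38 B=41 C=40] avail[A=38 B=41 C=37] open={R1}
Step 2: reserve R2 C 1 -> on_hand[A=38 B=41 C=40] avail[A=38 B=41 C=36] open={R1,R2}
Step 3: commit R2 -> on_hand[A=38 B=41 C=39] avail[A=38 B=41 C=36] open={R1}
Step 4: reserve R3 B 3 -> on_hand[A=38 B=41 C=39] avail[A=38 B=38 C=36] open={R1,R3}
Step 5: reserve R4 C 3 -> on_hand[A=38 B=41 C=39] avail[A=38 B=38 C=33] open={R1,R3,R4}
Step 6: reserve R5 C 6 -> on_hand[A=38 B=41 C=39] avail[A=38 B=38 C=27] open={R1,R3,R4,R5}
Step 7: commit R4 -> on_hand[A=38 B=41 C=36] avail[A=38 B=38 C=27] open={R1,R3,R5}
Step 8: commit R1 -> on_hand[A=38 B=41 C=33] avail[A=38 B=38 C=27] open={R3,R5}
Step 9: reserve R6 B 4 -> on_hand[A=38 B=41 C=33] avail[A=38 B=34 C=27] open={R3,R5,R6}
Step 10: commit R3 -> on_hand[A=38 B=38 C=33] avail[A=38 B=34 C=27] open={R5,R6}
Step 11: reserve R7 A 4 -> on_hand[A=38 B=38 C=33] avail[A=34 B=34 C=27] open={R5,R6,R7}
Step 12: reserve R8 B 8 -> on_hand[A=38 B=38 C=33] avail[A=34 B=26 C=27] open={R5,R6,R7,R8}
Step 13: cancel R7 -> on_hand[A=38 B=38 C=33] avail[A=38 B=26 C=27] open={R5,R6,R8}
Step 14: reserve R9 C 6 -> on_hand[A=38 B=38 C=33] avail[A=38 B=26 C=21] open={R5,R6,R8,R9}
Step 15: reserve R10 C 2 -> on_hand[A=38 B=38 C=33] avail[A=38 B=26 C=19] open={R10,R5,R6,R8,R9}
Step 16: reserve R11 C 7 -> on_hand[A=38 B=38 C=33] avail[A=38 B=26 C=12] open={R10,R11,R5,R6,R8,R9}
Final available[B] = 26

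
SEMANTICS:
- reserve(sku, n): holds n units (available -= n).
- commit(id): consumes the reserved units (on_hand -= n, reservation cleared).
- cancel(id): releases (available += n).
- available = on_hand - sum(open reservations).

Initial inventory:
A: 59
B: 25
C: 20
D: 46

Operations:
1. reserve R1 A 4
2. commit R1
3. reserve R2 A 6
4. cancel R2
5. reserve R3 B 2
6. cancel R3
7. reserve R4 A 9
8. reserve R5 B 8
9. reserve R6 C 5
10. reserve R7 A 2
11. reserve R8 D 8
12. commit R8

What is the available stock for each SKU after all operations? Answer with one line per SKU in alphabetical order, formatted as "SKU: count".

Step 1: reserve R1 A 4 -> on_hand[A=59 B=25 C=20 D=46] avail[A=55 B=25 C=20 D=46] open={R1}
Step 2: commit R1 -> on_hand[A=55 B=25 C=20 D=46] avail[A=55 B=25 C=20 D=46] open={}
Step 3: reserve R2 A 6 -> on_hand[A=55 B=25 C=20 D=46] avail[A=49 B=25 C=20 D=46] open={R2}
Step 4: cancel R2 -> on_hand[A=55 B=25 C=20 D=46] avail[A=55 B=25 C=20 D=46] open={}
Step 5: reserve R3 B 2 -> on_hand[A=55 B=25 C=20 D=46] avail[A=55 B=23 C=20 D=46] open={R3}
Step 6: cancel R3 -> on_hand[A=55 B=25 C=20 D=46] avail[A=55 B=25 C=20 D=46] open={}
Step 7: reserve R4 A 9 -> on_hand[A=55 B=25 C=20 D=46] avail[A=46 B=25 C=20 D=46] open={R4}
Step 8: reserve R5 B 8 -> on_hand[A=55 B=25 C=20 D=46] avail[A=46 B=17 C=20 D=46] open={R4,R5}
Step 9: reserve R6 C 5 -> on_hand[A=55 B=25 C=20 D=46] avail[A=46 B=17 C=15 D=46] open={R4,R5,R6}
Step 10: reserve R7 A 2 -> on_hand[A=55 B=25 C=20 D=46] avail[A=44 B=17 C=15 D=46] open={R4,R5,R6,R7}
Step 11: reserve R8 D 8 -> on_hand[A=55 B=25 C=20 D=46] avail[A=44 B=17 C=15 D=38] open={R4,R5,R6,R7,R8}
Step 12: commit R8 -> on_hand[A=55 B=25 C=20 D=38] avail[A=44 B=17 C=15 D=38] open={R4,R5,R6,R7}

Answer: A: 44
B: 17
C: 15
D: 38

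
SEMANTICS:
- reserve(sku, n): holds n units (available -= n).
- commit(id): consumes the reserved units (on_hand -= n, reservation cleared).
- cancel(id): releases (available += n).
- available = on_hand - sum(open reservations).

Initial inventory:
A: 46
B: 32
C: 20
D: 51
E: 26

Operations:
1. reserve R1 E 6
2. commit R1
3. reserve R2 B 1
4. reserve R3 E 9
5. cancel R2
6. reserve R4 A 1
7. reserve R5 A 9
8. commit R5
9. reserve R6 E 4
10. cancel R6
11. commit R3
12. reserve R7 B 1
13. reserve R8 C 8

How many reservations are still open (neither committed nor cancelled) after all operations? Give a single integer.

Answer: 3

Derivation:
Step 1: reserve R1 E 6 -> on_hand[A=46 B=32 C=20 D=51 E=26] avail[A=46 B=32 C=20 D=51 E=20] open={R1}
Step 2: commit R1 -> on_hand[A=46 B=32 C=20 D=51 E=20] avail[A=46 B=32 C=20 D=51 E=20] open={}
Step 3: reserve R2 B 1 -> on_hand[A=46 B=32 C=20 D=51 E=20] avail[A=46 B=31 C=20 D=51 E=20] open={R2}
Step 4: reserve R3 E 9 -> on_hand[A=46 B=32 C=20 D=51 E=20] avail[A=46 B=31 C=20 D=51 E=11] open={R2,R3}
Step 5: cancel R2 -> on_hand[A=46 B=32 C=20 D=51 E=20] avail[A=46 B=32 C=20 D=51 E=11] open={R3}
Step 6: reserve R4 A 1 -> on_hand[A=46 B=32 C=20 D=51 E=20] avail[A=45 B=32 C=20 D=51 E=11] open={R3,R4}
Step 7: reserve R5 A 9 -> on_hand[A=46 B=32 C=20 D=51 E=20] avail[A=36 B=32 C=20 D=51 E=11] open={R3,R4,R5}
Step 8: commit R5 -> on_hand[A=37 B=32 C=20 D=51 E=20] avail[A=36 B=32 C=20 D=51 E=11] open={R3,R4}
Step 9: reserve R6 E 4 -> on_hand[A=37 B=32 C=20 D=51 E=20] avail[A=36 B=32 C=20 D=51 E=7] open={R3,R4,R6}
Step 10: cancel R6 -> on_hand[A=37 B=32 C=20 D=51 E=20] avail[A=36 B=32 C=20 D=51 E=11] open={R3,R4}
Step 11: commit R3 -> on_hand[A=37 B=32 C=20 D=51 E=11] avail[A=36 B=32 C=20 D=51 E=11] open={R4}
Step 12: reserve R7 B 1 -> on_hand[A=37 B=32 C=20 D=51 E=11] avail[A=36 B=31 C=20 D=51 E=11] open={R4,R7}
Step 13: reserve R8 C 8 -> on_hand[A=37 B=32 C=20 D=51 E=11] avail[A=36 B=31 C=12 D=51 E=11] open={R4,R7,R8}
Open reservations: ['R4', 'R7', 'R8'] -> 3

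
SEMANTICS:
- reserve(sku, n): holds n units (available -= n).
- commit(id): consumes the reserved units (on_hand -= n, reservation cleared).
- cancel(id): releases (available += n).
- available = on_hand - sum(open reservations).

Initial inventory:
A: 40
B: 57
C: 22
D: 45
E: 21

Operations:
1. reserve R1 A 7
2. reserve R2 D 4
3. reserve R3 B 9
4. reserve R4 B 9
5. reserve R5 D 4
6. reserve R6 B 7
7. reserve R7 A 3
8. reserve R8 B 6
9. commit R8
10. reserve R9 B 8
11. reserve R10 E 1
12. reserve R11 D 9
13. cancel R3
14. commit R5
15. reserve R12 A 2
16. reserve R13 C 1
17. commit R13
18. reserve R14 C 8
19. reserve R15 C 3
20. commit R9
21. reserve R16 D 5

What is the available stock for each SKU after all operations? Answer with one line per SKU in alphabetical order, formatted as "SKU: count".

Answer: A: 28
B: 27
C: 10
D: 23
E: 20

Derivation:
Step 1: reserve R1 A 7 -> on_hand[A=40 B=57 C=22 D=45 E=21] avail[A=33 B=57 C=22 D=45 E=21] open={R1}
Step 2: reserve R2 D 4 -> on_hand[A=40 B=57 C=22 D=45 E=21] avail[A=33 B=57 C=22 D=41 E=21] open={R1,R2}
Step 3: reserve R3 B 9 -> on_hand[A=40 B=57 C=22 D=45 E=21] avail[A=33 B=48 C=22 D=41 E=21] open={R1,R2,R3}
Step 4: reserve R4 B 9 -> on_hand[A=40 B=57 C=22 D=45 E=21] avail[A=33 B=39 C=22 D=41 E=21] open={R1,R2,R3,R4}
Step 5: reserve R5 D 4 -> on_hand[A=40 B=57 C=22 D=45 E=21] avail[A=33 B=39 C=22 D=37 E=21] open={R1,R2,R3,R4,R5}
Step 6: reserve R6 B 7 -> on_hand[A=40 B=57 C=22 D=45 E=21] avail[A=33 B=32 C=22 D=37 E=21] open={R1,R2,R3,R4,R5,R6}
Step 7: reserve R7 A 3 -> on_hand[A=40 B=57 C=22 D=45 E=21] avail[A=30 B=32 C=22 D=37 E=21] open={R1,R2,R3,R4,R5,R6,R7}
Step 8: reserve R8 B 6 -> on_hand[A=40 B=57 C=22 D=45 E=21] avail[A=30 B=26 C=22 D=37 E=21] open={R1,R2,R3,R4,R5,R6,R7,R8}
Step 9: commit R8 -> on_hand[A=40 B=51 C=22 D=45 E=21] avail[A=30 B=26 C=22 D=37 E=21] open={R1,R2,R3,R4,R5,R6,R7}
Step 10: reserve R9 B 8 -> on_hand[A=40 B=51 C=22 D=45 E=21] avail[A=30 B=18 C=22 D=37 E=21] open={R1,R2,R3,R4,R5,R6,R7,R9}
Step 11: reserve R10 E 1 -> on_hand[A=40 B=51 C=22 D=45 E=21] avail[A=30 B=18 C=22 D=37 E=20] open={R1,R10,R2,R3,R4,R5,R6,R7,R9}
Step 12: reserve R11 D 9 -> on_hand[A=40 B=51 C=22 D=45 E=21] avail[A=30 B=18 C=22 D=28 E=20] open={R1,R10,R11,R2,R3,R4,R5,R6,R7,R9}
Step 13: cancel R3 -> on_hand[A=40 B=51 C=22 D=45 E=21] avail[A=30 B=27 C=22 D=28 E=20] open={R1,R10,R11,R2,R4,R5,R6,R7,R9}
Step 14: commit R5 -> on_hand[A=40 B=51 C=22 D=41 E=21] avail[A=30 B=27 C=22 D=28 E=20] open={R1,R10,R11,R2,R4,R6,R7,R9}
Step 15: reserve R12 A 2 -> on_hand[A=40 B=51 C=22 D=41 E=21] avail[A=28 B=27 C=22 D=28 E=20] open={R1,R10,R11,R12,R2,R4,R6,R7,R9}
Step 16: reserve R13 C 1 -> on_hand[A=40 B=51 C=22 D=41 E=21] avail[A=28 B=27 C=21 D=28 E=20] open={R1,R10,R11,R12,R13,R2,R4,R6,R7,R9}
Step 17: commit R13 -> on_hand[A=40 B=51 C=21 D=41 E=21] avail[A=28 B=27 C=21 D=28 E=20] open={R1,R10,R11,R12,R2,R4,R6,R7,R9}
Step 18: reserve R14 C 8 -> on_hand[A=40 B=51 C=21 D=41 E=21] avail[A=28 B=27 C=13 D=28 E=20] open={R1,R10,R11,R12,R14,R2,R4,R6,R7,R9}
Step 19: reserve R15 C 3 -> on_hand[A=40 B=51 C=21 D=41 E=21] avail[A=28 B=27 C=10 D=28 E=20] open={R1,R10,R11,R12,R14,R15,R2,R4,R6,R7,R9}
Step 20: commit R9 -> on_hand[A=40 B=43 C=21 D=41 E=21] avail[A=28 B=27 C=10 D=28 E=20] open={R1,R10,R11,R12,R14,R15,R2,R4,R6,R7}
Step 21: reserve R16 D 5 -> on_hand[A=40 B=43 C=21 D=41 E=21] avail[A=28 B=27 C=10 D=23 E=20] open={R1,R10,R11,R12,R14,R15,R16,R2,R4,R6,R7}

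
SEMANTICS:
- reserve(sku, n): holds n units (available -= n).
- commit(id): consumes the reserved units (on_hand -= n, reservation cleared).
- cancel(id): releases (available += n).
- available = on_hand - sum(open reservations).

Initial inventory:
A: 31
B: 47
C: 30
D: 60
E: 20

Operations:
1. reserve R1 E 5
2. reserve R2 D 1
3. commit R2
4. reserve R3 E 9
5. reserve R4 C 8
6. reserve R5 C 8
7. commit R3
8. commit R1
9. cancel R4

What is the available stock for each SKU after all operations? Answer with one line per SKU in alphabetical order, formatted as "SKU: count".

Step 1: reserve R1 E 5 -> on_hand[A=31 B=47 C=30 D=60 E=20] avail[A=31 B=47 C=30 D=60 E=15] open={R1}
Step 2: reserve R2 D 1 -> on_hand[A=31 B=47 C=30 D=60 E=20] avail[A=31 B=47 C=30 D=59 E=15] open={R1,R2}
Step 3: commit R2 -> on_hand[A=31 B=47 C=30 D=59 E=20] avail[A=31 B=47 C=30 D=59 E=15] open={R1}
Step 4: reserve R3 E 9 -> on_hand[A=31 B=47 C=30 D=59 E=20] avail[A=31 B=47 C=30 D=59 E=6] open={R1,R3}
Step 5: reserve R4 C 8 -> on_hand[A=31 B=47 C=30 D=59 E=20] avail[A=31 B=47 C=22 D=59 E=6] open={R1,R3,R4}
Step 6: reserve R5 C 8 -> on_hand[A=31 B=47 C=30 D=59 E=20] avail[A=31 B=47 C=14 D=59 E=6] open={R1,R3,R4,R5}
Step 7: commit R3 -> on_hand[A=31 B=47 C=30 D=59 E=11] avail[A=31 B=47 C=14 D=59 E=6] open={R1,R4,R5}
Step 8: commit R1 -> on_hand[A=31 B=47 C=30 D=59 E=6] avail[A=31 B=47 C=14 D=59 E=6] open={R4,R5}
Step 9: cancel R4 -> on_hand[A=31 B=47 C=30 D=59 E=6] avail[A=31 B=47 C=22 D=59 E=6] open={R5}

Answer: A: 31
B: 47
C: 22
D: 59
E: 6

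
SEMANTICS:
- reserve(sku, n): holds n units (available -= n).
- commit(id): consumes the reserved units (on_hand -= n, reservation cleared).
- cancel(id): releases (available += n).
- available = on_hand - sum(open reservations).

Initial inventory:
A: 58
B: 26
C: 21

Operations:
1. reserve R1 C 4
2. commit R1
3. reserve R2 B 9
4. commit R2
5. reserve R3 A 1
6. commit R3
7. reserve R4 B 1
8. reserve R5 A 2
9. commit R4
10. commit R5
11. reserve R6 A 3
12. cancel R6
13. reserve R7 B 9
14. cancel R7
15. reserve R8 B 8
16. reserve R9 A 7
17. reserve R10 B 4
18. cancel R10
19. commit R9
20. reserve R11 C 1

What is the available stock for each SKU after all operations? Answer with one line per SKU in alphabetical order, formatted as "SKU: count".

Step 1: reserve R1 C 4 -> on_hand[A=58 B=26 C=21] avail[A=58 B=26 C=17] open={R1}
Step 2: commit R1 -> on_hand[A=58 B=26 C=17] avail[A=58 B=26 C=17] open={}
Step 3: reserve R2 B 9 -> on_hand[A=58 B=26 C=17] avail[A=58 B=17 C=17] open={R2}
Step 4: commit R2 -> on_hand[A=58 B=17 C=17] avail[A=58 B=17 C=17] open={}
Step 5: reserve R3 A 1 -> on_hand[A=58 B=17 C=17] avail[A=57 B=17 C=17] open={R3}
Step 6: commit R3 -> on_hand[A=57 B=17 C=17] avail[A=57 B=17 C=17] open={}
Step 7: reserve R4 B 1 -> on_hand[A=57 B=17 C=17] avail[A=57 B=16 C=17] open={R4}
Step 8: reserve R5 A 2 -> on_hand[A=57 B=17 C=17] avail[A=55 B=16 C=17] open={R4,R5}
Step 9: commit R4 -> on_hand[A=57 B=16 C=17] avail[A=55 B=16 C=17] open={R5}
Step 10: commit R5 -> on_hand[A=55 B=16 C=17] avail[A=55 B=16 C=17] open={}
Step 11: reserve R6 A 3 -> on_hand[A=55 B=16 C=17] avail[A=52 B=16 C=17] open={R6}
Step 12: cancel R6 -> on_hand[A=55 B=16 C=17] avail[A=55 B=16 C=17] open={}
Step 13: reserve R7 B 9 -> on_hand[A=55 B=16 C=17] avail[A=55 B=7 C=17] open={R7}
Step 14: cancel R7 -> on_hand[A=55 B=16 C=17] avail[A=55 B=16 C=17] open={}
Step 15: reserve R8 B 8 -> on_hand[A=55 B=16 C=17] avail[A=55 B=8 C=17] open={R8}
Step 16: reserve R9 A 7 -> on_hand[A=55 B=16 C=17] avail[A=48 B=8 C=17] open={R8,R9}
Step 17: reserve R10 B 4 -> on_hand[A=55 B=16 C=17] avail[A=48 B=4 C=17] open={R10,R8,R9}
Step 18: cancel R10 -> on_hand[A=55 B=16 C=17] avail[A=48 B=8 C=17] open={R8,R9}
Step 19: commit R9 -> on_hand[A=48 B=16 C=17] avail[A=48 B=8 C=17] open={R8}
Step 20: reserve R11 C 1 -> on_hand[A=48 B=16 C=17] avail[A=48 B=8 C=16] open={R11,R8}

Answer: A: 48
B: 8
C: 16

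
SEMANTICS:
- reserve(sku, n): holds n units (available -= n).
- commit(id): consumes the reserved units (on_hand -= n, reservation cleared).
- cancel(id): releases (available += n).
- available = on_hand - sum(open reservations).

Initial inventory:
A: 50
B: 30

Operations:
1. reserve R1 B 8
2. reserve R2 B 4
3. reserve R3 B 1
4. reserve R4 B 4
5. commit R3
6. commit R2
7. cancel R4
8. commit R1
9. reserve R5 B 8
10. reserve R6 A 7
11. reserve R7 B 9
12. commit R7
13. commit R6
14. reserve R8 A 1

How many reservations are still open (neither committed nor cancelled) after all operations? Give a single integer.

Step 1: reserve R1 B 8 -> on_hand[A=50 B=30] avail[A=50 B=22] open={R1}
Step 2: reserve R2 B 4 -> on_hand[A=50 B=30] avail[A=50 B=18] open={R1,R2}
Step 3: reserve R3 B 1 -> on_hand[A=50 B=30] avail[A=50 B=17] open={R1,R2,R3}
Step 4: reserve R4 B 4 -> on_hand[A=50 B=30] avail[A=50 B=13] open={R1,R2,R3,R4}
Step 5: commit R3 -> on_hand[A=50 B=29] avail[A=50 B=13] open={R1,R2,R4}
Step 6: commit R2 -> on_hand[A=50 B=25] avail[A=50 B=13] open={R1,R4}
Step 7: cancel R4 -> on_hand[A=50 B=25] avail[A=50 B=17] open={R1}
Step 8: commit R1 -> on_hand[A=50 B=17] avail[A=50 B=17] open={}
Step 9: reserve R5 B 8 -> on_hand[A=50 B=17] avail[A=50 B=9] open={R5}
Step 10: reserve R6 A 7 -> on_hand[A=50 B=17] avail[A=43 B=9] open={R5,R6}
Step 11: reserve R7 B 9 -> on_hand[A=50 B=17] avail[A=43 B=0] open={R5,R6,R7}
Step 12: commit R7 -> on_hand[A=50 B=8] avail[A=43 B=0] open={R5,R6}
Step 13: commit R6 -> on_hand[A=43 B=8] avail[A=43 B=0] open={R5}
Step 14: reserve R8 A 1 -> on_hand[A=43 B=8] avail[A=42 B=0] open={R5,R8}
Open reservations: ['R5', 'R8'] -> 2

Answer: 2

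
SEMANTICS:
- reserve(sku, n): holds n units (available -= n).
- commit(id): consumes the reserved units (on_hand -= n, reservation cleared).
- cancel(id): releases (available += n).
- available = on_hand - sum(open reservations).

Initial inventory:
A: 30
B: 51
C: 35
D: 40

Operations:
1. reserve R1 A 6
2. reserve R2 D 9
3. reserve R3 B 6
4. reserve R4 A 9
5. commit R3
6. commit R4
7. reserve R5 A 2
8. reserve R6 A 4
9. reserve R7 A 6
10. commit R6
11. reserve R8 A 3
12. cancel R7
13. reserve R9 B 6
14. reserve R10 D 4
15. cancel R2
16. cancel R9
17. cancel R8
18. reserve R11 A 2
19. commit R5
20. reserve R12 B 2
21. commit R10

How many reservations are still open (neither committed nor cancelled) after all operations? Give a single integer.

Step 1: reserve R1 A 6 -> on_hand[A=30 B=51 C=35 D=40] avail[A=24 B=51 C=35 D=40] open={R1}
Step 2: reserve R2 D 9 -> on_hand[A=30 B=51 C=35 D=40] avail[A=24 B=51 C=35 D=31] open={R1,R2}
Step 3: reserve R3 B 6 -> on_hand[A=30 B=51 C=35 D=40] avail[A=24 B=45 C=35 D=31] open={R1,R2,R3}
Step 4: reserve R4 A 9 -> on_hand[A=30 B=51 C=35 D=40] avail[A=15 B=45 C=35 D=31] open={R1,R2,R3,R4}
Step 5: commit R3 -> on_hand[A=30 B=45 C=35 D=40] avail[A=15 B=45 C=35 D=31] open={R1,R2,R4}
Step 6: commit R4 -> on_hand[A=21 B=45 C=35 D=40] avail[A=15 B=45 C=35 D=31] open={R1,R2}
Step 7: reserve R5 A 2 -> on_hand[A=21 B=45 C=35 D=40] avail[A=13 B=45 C=35 D=31] open={R1,R2,R5}
Step 8: reserve R6 A 4 -> on_hand[A=21 B=45 C=35 D=40] avail[A=9 B=45 C=35 D=31] open={R1,R2,R5,R6}
Step 9: reserve R7 A 6 -> on_hand[A=21 B=45 C=35 D=40] avail[A=3 B=45 C=35 D=31] open={R1,R2,R5,R6,R7}
Step 10: commit R6 -> on_hand[A=17 B=45 C=35 D=40] avail[A=3 B=45 C=35 D=31] open={R1,R2,R5,R7}
Step 11: reserve R8 A 3 -> on_hand[A=17 B=45 C=35 D=40] avail[A=0 B=45 C=35 D=31] open={R1,R2,R5,R7,R8}
Step 12: cancel R7 -> on_hand[A=17 B=45 C=35 D=40] avail[A=6 B=45 C=35 D=31] open={R1,R2,R5,R8}
Step 13: reserve R9 B 6 -> on_hand[A=17 B=45 C=35 D=40] avail[A=6 B=39 C=35 D=31] open={R1,R2,R5,R8,R9}
Step 14: reserve R10 D 4 -> on_hand[A=17 B=45 C=35 D=40] avail[A=6 B=39 C=35 D=27] open={R1,R10,R2,R5,R8,R9}
Step 15: cancel R2 -> on_hand[A=17 B=45 C=35 D=40] avail[A=6 B=39 C=35 D=36] open={R1,R10,R5,R8,R9}
Step 16: cancel R9 -> on_hand[A=17 B=45 C=35 D=40] avail[A=6 B=45 C=35 D=36] open={R1,R10,R5,R8}
Step 17: cancel R8 -> on_hand[A=17 B=45 C=35 D=40] avail[A=9 B=45 C=35 D=36] open={R1,R10,R5}
Step 18: reserve R11 A 2 -> on_hand[A=17 B=45 C=35 D=40] avail[A=7 B=45 C=35 D=36] open={R1,R10,R11,R5}
Step 19: commit R5 -> on_hand[A=15 B=45 C=35 D=40] avail[A=7 B=45 C=35 D=36] open={R1,R10,R11}
Step 20: reserve R12 B 2 -> on_hand[A=15 B=45 C=35 D=40] avail[A=7 B=43 C=35 D=36] open={R1,R10,R11,R12}
Step 21: commit R10 -> on_hand[A=15 B=45 C=35 D=36] avail[A=7 B=43 C=35 D=36] open={R1,R11,R12}
Open reservations: ['R1', 'R11', 'R12'] -> 3

Answer: 3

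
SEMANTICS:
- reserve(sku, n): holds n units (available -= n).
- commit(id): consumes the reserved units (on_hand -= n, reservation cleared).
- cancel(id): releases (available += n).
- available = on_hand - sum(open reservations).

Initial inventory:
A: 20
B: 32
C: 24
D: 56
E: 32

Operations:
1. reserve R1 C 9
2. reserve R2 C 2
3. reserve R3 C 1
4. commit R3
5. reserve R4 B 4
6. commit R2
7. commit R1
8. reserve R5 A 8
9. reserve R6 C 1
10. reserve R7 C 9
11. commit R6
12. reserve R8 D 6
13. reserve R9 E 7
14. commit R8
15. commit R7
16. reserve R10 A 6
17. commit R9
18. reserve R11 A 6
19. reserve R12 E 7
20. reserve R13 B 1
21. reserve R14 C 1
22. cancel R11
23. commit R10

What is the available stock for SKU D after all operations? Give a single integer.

Step 1: reserve R1 C 9 -> on_hand[A=20 B=32 C=24 D=56 E=32] avail[A=20 B=32 C=15 D=56 E=32] open={R1}
Step 2: reserve R2 C 2 -> on_hand[A=20 B=32 C=24 D=56 E=32] avail[A=20 B=32 C=13 D=56 E=32] open={R1,R2}
Step 3: reserve R3 C 1 -> on_hand[A=20 B=32 C=24 D=56 E=32] avail[A=20 B=32 C=12 D=56 E=32] open={R1,R2,R3}
Step 4: commit R3 -> on_hand[A=20 B=32 C=23 D=56 E=32] avail[A=20 B=32 C=12 D=56 E=32] open={R1,R2}
Step 5: reserve R4 B 4 -> on_hand[A=20 B=32 C=23 D=56 E=32] avail[A=20 B=28 C=12 D=56 E=32] open={R1,R2,R4}
Step 6: commit R2 -> on_hand[A=20 B=32 C=21 D=56 E=32] avail[A=20 B=28 C=12 D=56 E=32] open={R1,R4}
Step 7: commit R1 -> on_hand[A=20 B=32 C=12 D=56 E=32] avail[A=20 B=28 C=12 D=56 E=32] open={R4}
Step 8: reserve R5 A 8 -> on_hand[A=20 B=32 C=12 D=56 E=32] avail[A=12 B=28 C=12 D=56 E=32] open={R4,R5}
Step 9: reserve R6 C 1 -> on_hand[A=20 B=32 C=12 D=56 E=32] avail[A=12 B=28 C=11 D=56 E=32] open={R4,R5,R6}
Step 10: reserve R7 C 9 -> on_hand[A=20 B=32 C=12 D=56 E=32] avail[A=12 B=28 C=2 D=56 E=32] open={R4,R5,R6,R7}
Step 11: commit R6 -> on_hand[A=20 B=32 C=11 D=56 E=32] avail[A=12 B=28 C=2 D=56 E=32] open={R4,R5,R7}
Step 12: reserve R8 D 6 -> on_hand[A=20 B=32 C=11 D=56 E=32] avail[A=12 B=28 C=2 D=50 E=32] open={R4,R5,R7,R8}
Step 13: reserve R9 E 7 -> on_hand[A=20 B=32 C=11 D=56 E=32] avail[A=12 B=28 C=2 D=50 E=25] open={R4,R5,R7,R8,R9}
Step 14: commit R8 -> on_hand[A=20 B=32 C=11 D=50 E=32] avail[A=12 B=28 C=2 D=50 E=25] open={R4,R5,R7,R9}
Step 15: commit R7 -> on_hand[A=20 B=32 C=2 D=50 E=32] avail[A=12 B=28 C=2 D=50 E=25] open={R4,R5,R9}
Step 16: reserve R10 A 6 -> on_hand[A=20 B=32 C=2 D=50 E=32] avail[A=6 B=28 C=2 D=50 E=25] open={R10,R4,R5,R9}
Step 17: commit R9 -> on_hand[A=20 B=32 C=2 D=50 E=25] avail[A=6 B=28 C=2 D=50 E=25] open={R10,R4,R5}
Step 18: reserve R11 A 6 -> on_hand[A=20 B=32 C=2 D=50 E=25] avail[A=0 B=28 C=2 D=50 E=25] open={R10,R11,R4,R5}
Step 19: reserve R12 E 7 -> on_hand[A=20 B=32 C=2 D=50 E=25] avail[A=0 B=28 C=2 D=50 E=18] open={R10,R11,R12,R4,R5}
Step 20: reserve R13 B 1 -> on_hand[A=20 B=32 C=2 D=50 E=25] avail[A=0 B=27 C=2 D=50 E=18] open={R10,R11,R12,R13,R4,R5}
Step 21: reserve R14 C 1 -> on_hand[A=20 B=32 C=2 D=50 E=25] avail[A=0 B=27 C=1 D=50 E=18] open={R10,R11,R12,R13,R14,R4,R5}
Step 22: cancel R11 -> on_hand[A=20 B=32 C=2 D=50 E=25] avail[A=6 B=27 C=1 D=50 E=18] open={R10,R12,R13,R14,R4,R5}
Step 23: commit R10 -> on_hand[A=14 B=32 C=2 D=50 E=25] avail[A=6 B=27 C=1 D=50 E=18] open={R12,R13,R14,R4,R5}
Final available[D] = 50

Answer: 50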